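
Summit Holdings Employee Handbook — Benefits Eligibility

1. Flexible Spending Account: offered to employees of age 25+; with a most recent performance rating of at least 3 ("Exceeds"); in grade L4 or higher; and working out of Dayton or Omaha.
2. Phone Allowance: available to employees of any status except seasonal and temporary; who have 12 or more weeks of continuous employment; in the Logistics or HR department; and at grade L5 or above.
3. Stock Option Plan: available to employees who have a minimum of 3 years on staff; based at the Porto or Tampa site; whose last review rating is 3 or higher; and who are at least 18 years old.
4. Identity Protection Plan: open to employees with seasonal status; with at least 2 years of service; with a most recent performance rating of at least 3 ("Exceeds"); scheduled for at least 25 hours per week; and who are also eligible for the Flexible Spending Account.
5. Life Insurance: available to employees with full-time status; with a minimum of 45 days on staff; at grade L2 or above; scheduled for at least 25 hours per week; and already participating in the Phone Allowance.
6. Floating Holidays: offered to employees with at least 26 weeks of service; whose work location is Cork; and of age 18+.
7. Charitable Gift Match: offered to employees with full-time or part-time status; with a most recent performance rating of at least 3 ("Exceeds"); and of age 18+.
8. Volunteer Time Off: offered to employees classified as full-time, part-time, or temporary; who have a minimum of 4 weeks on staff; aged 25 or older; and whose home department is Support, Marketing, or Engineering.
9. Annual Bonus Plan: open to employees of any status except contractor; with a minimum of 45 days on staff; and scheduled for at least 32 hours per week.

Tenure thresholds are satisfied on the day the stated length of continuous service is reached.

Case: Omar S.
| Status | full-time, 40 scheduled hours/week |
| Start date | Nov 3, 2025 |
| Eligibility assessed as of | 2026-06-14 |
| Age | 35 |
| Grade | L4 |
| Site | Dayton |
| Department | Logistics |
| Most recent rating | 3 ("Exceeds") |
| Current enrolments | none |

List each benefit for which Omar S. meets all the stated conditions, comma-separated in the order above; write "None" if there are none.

Service from Nov 3, 2025 to 2026-06-14: 223 days.
Flexible Spending Account — age 35 ≥ 25 ✓; rating 3 ≥ 3 ✓; grade L4 ≥ L4 ✓; site Dayton ✓ → eligible.
Phone Allowance — status full-time ✓ (not excluded); service 223 days ≥ 12 weeks (≈84 days) ✓; dept Logistics ✓; grade L4 < L5 ✗ → not eligible.
Stock Option Plan — service 223 days < 3 years (≈1095 days) ✗ → not eligible.
Identity Protection Plan — status full-time ✗ (requires seasonal) → not eligible.
Life Insurance — status full-time ✓; service 223 days ≥ 45 days ✓; grade L4 ≥ L2 ✓; 40 hrs/wk ≥ 25 ✓; not enrolled in Phone Allowance ✗ → not eligible.
Floating Holidays — service 223 days ≥ 26 weeks (≈182 days) ✓; site Dayton ✗ (not Cork) → not eligible.
Charitable Gift Match — status full-time ✓; rating 3 ≥ 3 ✓; age 35 ≥ 18 ✓ → eligible.
Volunteer Time Off — status full-time ✓; service 223 days ≥ 4 weeks (≈28 days) ✓; age 35 ≥ 25 ✓; dept Logistics ✗ → not eligible.
Annual Bonus Plan — status full-time ✓ (not excluded); service 223 days ≥ 45 days ✓; 40 hrs/wk ≥ 32 ✓ → eligible.

Flexible Spending Account, Charitable Gift Match, Annual Bonus Plan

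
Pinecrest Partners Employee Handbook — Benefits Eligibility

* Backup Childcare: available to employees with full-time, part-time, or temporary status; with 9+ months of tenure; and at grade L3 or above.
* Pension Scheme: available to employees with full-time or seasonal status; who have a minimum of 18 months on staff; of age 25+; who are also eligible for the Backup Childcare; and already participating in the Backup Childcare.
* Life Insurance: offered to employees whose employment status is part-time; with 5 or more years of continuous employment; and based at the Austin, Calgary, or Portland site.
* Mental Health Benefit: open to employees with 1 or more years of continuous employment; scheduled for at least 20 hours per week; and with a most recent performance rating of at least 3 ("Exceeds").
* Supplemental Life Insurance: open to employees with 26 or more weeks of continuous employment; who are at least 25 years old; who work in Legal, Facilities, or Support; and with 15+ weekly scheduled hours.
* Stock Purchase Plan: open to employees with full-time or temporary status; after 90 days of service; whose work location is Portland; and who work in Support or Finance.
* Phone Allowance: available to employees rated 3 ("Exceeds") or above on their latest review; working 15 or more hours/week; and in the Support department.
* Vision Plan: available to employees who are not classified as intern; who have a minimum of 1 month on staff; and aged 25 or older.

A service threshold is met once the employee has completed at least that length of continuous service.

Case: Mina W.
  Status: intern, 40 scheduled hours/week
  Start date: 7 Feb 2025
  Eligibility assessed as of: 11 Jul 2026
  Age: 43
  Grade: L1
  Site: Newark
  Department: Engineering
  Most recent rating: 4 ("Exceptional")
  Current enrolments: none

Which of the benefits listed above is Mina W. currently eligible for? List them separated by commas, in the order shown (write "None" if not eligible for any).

Service from 7 Feb 2025 to 11 Jul 2026: 519 days.
Backup Childcare — status intern ✗ (requires full-time, part-time, or temporary) → not eligible.
Pension Scheme — status intern ✗ (requires full-time or seasonal) → not eligible.
Life Insurance — status intern ✗ (requires part-time) → not eligible.
Mental Health Benefit — service 519 days ≥ 1 year (≈365 days) ✓; 40 hrs/wk ≥ 20 ✓; rating 4 ≥ 3 ✓ → eligible.
Supplemental Life Insurance — service 519 days ≥ 26 weeks (≈182 days) ✓; age 43 ≥ 25 ✓; dept Engineering ✗ → not eligible.
Stock Purchase Plan — status intern ✗ (requires full-time or temporary) → not eligible.
Phone Allowance — rating 4 ≥ 3 ✓; 40 hrs/wk ≥ 15 ✓; dept Engineering ✗ → not eligible.
Vision Plan — status intern ✗ (excluded) → not eligible.

Mental Health Benefit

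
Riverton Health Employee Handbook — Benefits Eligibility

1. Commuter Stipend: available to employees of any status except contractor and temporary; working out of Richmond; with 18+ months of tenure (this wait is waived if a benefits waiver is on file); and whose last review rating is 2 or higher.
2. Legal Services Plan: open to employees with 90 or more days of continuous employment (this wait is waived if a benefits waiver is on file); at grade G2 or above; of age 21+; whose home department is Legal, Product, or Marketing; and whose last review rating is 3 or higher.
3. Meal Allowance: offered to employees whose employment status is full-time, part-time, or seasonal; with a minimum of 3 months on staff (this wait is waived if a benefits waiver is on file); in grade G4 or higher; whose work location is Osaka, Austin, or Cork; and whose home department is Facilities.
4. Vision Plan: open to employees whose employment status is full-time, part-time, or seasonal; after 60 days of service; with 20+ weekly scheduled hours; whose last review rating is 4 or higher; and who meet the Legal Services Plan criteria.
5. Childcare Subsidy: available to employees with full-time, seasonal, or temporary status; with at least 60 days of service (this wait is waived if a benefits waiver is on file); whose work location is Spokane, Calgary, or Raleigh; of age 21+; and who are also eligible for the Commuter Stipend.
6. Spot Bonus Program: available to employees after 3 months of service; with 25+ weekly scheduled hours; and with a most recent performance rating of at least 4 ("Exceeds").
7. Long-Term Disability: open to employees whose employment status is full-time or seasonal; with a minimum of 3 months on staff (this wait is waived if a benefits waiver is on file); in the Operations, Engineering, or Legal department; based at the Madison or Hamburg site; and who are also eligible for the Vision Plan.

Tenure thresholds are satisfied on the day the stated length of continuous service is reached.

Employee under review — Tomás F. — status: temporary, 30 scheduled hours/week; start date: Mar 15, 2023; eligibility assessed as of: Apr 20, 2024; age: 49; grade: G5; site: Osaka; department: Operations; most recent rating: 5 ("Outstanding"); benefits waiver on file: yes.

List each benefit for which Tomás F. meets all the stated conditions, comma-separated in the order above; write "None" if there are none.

Spot Bonus Program

Service from Mar 15, 2023 to Apr 20, 2024: 402 days.
Commuter Stipend — status temporary ✗ (excluded) → not eligible.
Legal Services Plan — benefits waiver on file ✓; grade G5 ≥ G2 ✓; age 49 ≥ 21 ✓; dept Operations ✗ → not eligible.
Meal Allowance — status temporary ✗ (requires full-time, part-time, or seasonal) → not eligible.
Vision Plan — status temporary ✗ (requires full-time, part-time, or seasonal) → not eligible.
Childcare Subsidy — status temporary ✓; benefits waiver on file ✓; site Osaka ✗ (not Spokane, Calgary, or Raleigh) → not eligible.
Spot Bonus Program — service 402 days ≥ 3 months (≈90 days) ✓; 30 hrs/wk ≥ 25 ✓; rating 5 ≥ 4 ✓ → eligible.
Long-Term Disability — status temporary ✗ (requires full-time or seasonal) → not eligible.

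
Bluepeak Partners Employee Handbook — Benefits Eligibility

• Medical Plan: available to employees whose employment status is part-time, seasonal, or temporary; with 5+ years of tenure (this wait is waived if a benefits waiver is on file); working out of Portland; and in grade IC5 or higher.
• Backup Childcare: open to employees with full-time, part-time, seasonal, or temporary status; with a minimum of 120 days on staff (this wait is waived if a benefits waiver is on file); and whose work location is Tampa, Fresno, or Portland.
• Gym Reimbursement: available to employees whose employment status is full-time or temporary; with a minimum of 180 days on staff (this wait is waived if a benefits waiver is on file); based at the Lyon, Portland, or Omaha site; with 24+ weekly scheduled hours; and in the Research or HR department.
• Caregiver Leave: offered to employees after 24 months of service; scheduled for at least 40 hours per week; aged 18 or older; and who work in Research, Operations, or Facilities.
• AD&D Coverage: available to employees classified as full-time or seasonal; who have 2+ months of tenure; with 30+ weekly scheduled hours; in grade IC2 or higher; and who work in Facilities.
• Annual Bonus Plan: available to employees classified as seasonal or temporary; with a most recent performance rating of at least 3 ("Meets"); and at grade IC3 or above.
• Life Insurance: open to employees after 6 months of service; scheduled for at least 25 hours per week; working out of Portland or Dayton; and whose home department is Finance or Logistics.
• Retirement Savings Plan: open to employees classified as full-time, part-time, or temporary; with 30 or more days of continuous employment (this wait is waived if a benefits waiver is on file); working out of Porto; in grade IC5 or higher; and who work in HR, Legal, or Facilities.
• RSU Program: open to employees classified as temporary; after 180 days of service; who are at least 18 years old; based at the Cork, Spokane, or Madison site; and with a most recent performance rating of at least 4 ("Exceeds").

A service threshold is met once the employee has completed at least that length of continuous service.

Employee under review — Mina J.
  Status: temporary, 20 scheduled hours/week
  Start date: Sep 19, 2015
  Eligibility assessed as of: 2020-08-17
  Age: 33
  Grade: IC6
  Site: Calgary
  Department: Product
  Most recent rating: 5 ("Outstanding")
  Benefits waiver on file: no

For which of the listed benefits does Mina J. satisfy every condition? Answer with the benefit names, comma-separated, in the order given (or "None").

Annual Bonus Plan

Service from Sep 19, 2015 to 2020-08-17: 1794 days.
Medical Plan — status temporary ✓; no waiver, service 1794 days < 5 years (≈1825 days) ✗ → not eligible.
Backup Childcare — status temporary ✓; no waiver, service 1794 days ≥ 120 days ✓; site Calgary ✗ (not Tampa, Fresno, or Portland) → not eligible.
Gym Reimbursement — status temporary ✓; no waiver, service 1794 days ≥ 180 days ✓; site Calgary ✗ (not Lyon, Portland, or Omaha) → not eligible.
Caregiver Leave — service 1794 days ≥ 24 months (≈720 days) ✓; 20 hrs/wk < 40 ✗ → not eligible.
AD&D Coverage — status temporary ✗ (requires full-time or seasonal) → not eligible.
Annual Bonus Plan — status temporary ✓; rating 5 ≥ 3 ✓; grade IC6 ≥ IC3 ✓ → eligible.
Life Insurance — service 1794 days ≥ 6 months (≈180 days) ✓; 20 hrs/wk < 25 ✗ → not eligible.
Retirement Savings Plan — status temporary ✓; no waiver, service 1794 days ≥ 30 days ✓; site Calgary ✗ (not Porto) → not eligible.
RSU Program — status temporary ✓; service 1794 days ≥ 180 days ✓; age 33 ≥ 18 ✓; site Calgary ✗ (not Cork, Spokane, or Madison) → not eligible.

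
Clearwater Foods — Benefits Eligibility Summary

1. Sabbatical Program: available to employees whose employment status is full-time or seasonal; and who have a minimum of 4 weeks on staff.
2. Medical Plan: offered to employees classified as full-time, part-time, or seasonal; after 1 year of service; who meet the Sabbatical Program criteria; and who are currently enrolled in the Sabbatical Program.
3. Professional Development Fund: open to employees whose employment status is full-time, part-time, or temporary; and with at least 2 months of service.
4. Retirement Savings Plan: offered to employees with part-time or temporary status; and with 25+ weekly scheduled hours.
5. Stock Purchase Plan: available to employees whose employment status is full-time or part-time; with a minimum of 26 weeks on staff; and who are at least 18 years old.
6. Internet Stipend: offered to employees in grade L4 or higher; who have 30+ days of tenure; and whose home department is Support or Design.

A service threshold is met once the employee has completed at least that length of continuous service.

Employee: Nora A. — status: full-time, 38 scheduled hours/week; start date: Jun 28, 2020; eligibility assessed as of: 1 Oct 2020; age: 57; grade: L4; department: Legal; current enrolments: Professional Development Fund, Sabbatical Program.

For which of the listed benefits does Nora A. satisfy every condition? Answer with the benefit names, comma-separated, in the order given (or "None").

Service from Jun 28, 2020 to 1 Oct 2020: 95 days.
Sabbatical Program — status full-time ✓; service 95 days ≥ 4 weeks (≈28 days) ✓ → eligible.
Medical Plan — status full-time ✓; service 95 days < 1 year (≈365 days) ✗ → not eligible.
Professional Development Fund — status full-time ✓; service 95 days ≥ 2 months (≈60 days) ✓ → eligible.
Retirement Savings Plan — status full-time ✗ (requires part-time or temporary) → not eligible.
Stock Purchase Plan — status full-time ✓; service 95 days < 26 weeks (≈182 days) ✗ → not eligible.
Internet Stipend — grade L4 ≥ L4 ✓; service 95 days ≥ 30 days ✓; dept Legal ✗ → not eligible.

Sabbatical Program, Professional Development Fund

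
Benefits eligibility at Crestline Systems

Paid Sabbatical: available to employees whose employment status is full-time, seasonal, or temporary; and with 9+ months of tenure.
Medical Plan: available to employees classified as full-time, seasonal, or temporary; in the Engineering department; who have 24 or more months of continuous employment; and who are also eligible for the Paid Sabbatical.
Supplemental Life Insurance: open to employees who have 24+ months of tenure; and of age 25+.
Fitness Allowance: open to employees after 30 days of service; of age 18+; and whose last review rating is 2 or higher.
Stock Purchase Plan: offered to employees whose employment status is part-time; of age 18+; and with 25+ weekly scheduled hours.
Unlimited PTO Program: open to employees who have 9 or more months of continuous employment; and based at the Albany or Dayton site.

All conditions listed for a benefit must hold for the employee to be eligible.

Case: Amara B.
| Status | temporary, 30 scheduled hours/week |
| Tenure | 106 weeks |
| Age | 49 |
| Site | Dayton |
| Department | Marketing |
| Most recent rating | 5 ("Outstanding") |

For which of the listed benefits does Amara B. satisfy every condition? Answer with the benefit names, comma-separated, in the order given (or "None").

Paid Sabbatical, Supplemental Life Insurance, Fitness Allowance, Unlimited PTO Program

Paid Sabbatical — status temporary ✓; service 106 weeks ≥ 9 months (≈270 days) ✓ → eligible.
Medical Plan — status temporary ✓; dept Marketing ✗ → not eligible.
Supplemental Life Insurance — service 106 weeks ≥ 24 months (≈720 days) ✓; age 49 ≥ 25 ✓ → eligible.
Fitness Allowance — service 106 weeks ≥ 30 days ✓; age 49 ≥ 18 ✓; rating 5 ≥ 2 ✓ → eligible.
Stock Purchase Plan — status temporary ✗ (requires part-time) → not eligible.
Unlimited PTO Program — service 106 weeks ≥ 9 months (≈270 days) ✓; site Dayton ✓ → eligible.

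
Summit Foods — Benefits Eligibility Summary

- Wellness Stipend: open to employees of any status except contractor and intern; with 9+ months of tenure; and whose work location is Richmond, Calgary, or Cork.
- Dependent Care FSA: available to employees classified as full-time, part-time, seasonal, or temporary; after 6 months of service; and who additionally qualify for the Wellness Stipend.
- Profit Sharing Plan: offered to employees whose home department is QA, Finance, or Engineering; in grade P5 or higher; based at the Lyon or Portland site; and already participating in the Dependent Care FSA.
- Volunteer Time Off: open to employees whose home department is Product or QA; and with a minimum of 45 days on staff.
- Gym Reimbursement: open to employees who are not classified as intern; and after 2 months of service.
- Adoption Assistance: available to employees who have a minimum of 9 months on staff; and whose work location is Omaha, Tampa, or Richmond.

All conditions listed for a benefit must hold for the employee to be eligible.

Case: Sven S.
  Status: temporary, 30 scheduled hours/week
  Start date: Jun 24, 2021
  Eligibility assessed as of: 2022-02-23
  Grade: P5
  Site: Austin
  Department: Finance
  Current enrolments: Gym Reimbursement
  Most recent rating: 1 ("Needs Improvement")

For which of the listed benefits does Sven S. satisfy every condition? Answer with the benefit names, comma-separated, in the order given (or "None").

Gym Reimbursement

Service from Jun 24, 2021 to 2022-02-23: 244 days.
Wellness Stipend — status temporary ✓ (not excluded); service 244 days < 9 months (≈270 days) ✗ → not eligible.
Dependent Care FSA — status temporary ✓; service 244 days ≥ 6 months (≈180 days) ✓; not eligible for Wellness Stipend ✗ → not eligible.
Profit Sharing Plan — dept Finance ✓; grade P5 ≥ P5 ✓; site Austin ✗ (not Lyon or Portland) → not eligible.
Volunteer Time Off — dept Finance ✗ → not eligible.
Gym Reimbursement — status temporary ✓ (not excluded); service 244 days ≥ 2 months (≈60 days) ✓ → eligible.
Adoption Assistance — service 244 days < 9 months (≈270 days) ✗ → not eligible.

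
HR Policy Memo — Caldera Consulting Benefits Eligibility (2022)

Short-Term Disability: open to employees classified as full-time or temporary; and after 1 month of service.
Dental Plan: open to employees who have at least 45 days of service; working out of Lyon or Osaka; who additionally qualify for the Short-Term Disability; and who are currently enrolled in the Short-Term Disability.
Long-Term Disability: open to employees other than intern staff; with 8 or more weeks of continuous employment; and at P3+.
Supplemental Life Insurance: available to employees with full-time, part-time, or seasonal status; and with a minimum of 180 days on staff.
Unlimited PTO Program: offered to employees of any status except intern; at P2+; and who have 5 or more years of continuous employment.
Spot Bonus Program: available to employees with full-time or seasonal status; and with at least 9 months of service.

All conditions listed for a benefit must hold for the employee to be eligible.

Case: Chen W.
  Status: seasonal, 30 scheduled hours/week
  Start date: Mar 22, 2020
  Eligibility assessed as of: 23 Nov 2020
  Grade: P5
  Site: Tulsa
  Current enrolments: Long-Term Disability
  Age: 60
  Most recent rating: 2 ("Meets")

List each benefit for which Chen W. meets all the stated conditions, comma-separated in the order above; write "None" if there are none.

Long-Term Disability, Supplemental Life Insurance

Service from Mar 22, 2020 to 23 Nov 2020: 246 days.
Short-Term Disability — status seasonal ✗ (requires full-time or temporary) → not eligible.
Dental Plan — service 246 days ≥ 45 days ✓; site Tulsa ✗ (not Lyon or Osaka) → not eligible.
Long-Term Disability — status seasonal ✓ (not excluded); service 246 days ≥ 8 weeks (≈56 days) ✓; grade P5 ≥ P3 ✓ → eligible.
Supplemental Life Insurance — status seasonal ✓; service 246 days ≥ 180 days ✓ → eligible.
Unlimited PTO Program — status seasonal ✓ (not excluded); grade P5 ≥ P2 ✓; service 246 days < 5 years (≈1825 days) ✗ → not eligible.
Spot Bonus Program — status seasonal ✓; service 246 days < 9 months (≈270 days) ✗ → not eligible.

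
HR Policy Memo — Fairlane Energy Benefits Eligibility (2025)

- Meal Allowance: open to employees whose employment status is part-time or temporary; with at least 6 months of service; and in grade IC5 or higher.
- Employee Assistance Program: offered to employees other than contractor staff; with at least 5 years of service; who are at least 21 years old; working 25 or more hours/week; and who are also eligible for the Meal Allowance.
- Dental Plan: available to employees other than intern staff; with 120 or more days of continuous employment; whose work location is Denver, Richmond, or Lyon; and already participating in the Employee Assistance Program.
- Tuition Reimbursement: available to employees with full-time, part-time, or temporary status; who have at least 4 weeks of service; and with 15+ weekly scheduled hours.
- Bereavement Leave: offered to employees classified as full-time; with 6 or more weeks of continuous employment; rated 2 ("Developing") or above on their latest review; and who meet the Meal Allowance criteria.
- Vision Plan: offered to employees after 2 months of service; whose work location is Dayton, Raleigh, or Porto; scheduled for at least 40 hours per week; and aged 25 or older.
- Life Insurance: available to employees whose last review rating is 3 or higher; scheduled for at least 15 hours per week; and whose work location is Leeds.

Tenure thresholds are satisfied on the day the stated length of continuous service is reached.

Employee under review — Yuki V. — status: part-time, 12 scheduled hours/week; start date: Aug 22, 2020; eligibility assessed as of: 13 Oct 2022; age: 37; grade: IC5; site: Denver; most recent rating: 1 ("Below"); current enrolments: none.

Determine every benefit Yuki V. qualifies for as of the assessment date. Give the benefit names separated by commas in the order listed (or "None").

Meal Allowance

Service from Aug 22, 2020 to 13 Oct 2022: 782 days.
Meal Allowance — status part-time ✓; service 782 days ≥ 6 months (≈180 days) ✓; grade IC5 ≥ IC5 ✓ → eligible.
Employee Assistance Program — status part-time ✓ (not excluded); service 782 days < 5 years (≈1825 days) ✗ → not eligible.
Dental Plan — status part-time ✓ (not excluded); service 782 days ≥ 120 days ✓; site Denver ✓; not enrolled in Employee Assistance Program ✗ → not eligible.
Tuition Reimbursement — status part-time ✓; service 782 days ≥ 4 weeks (≈28 days) ✓; 12 hrs/wk < 15 ✗ → not eligible.
Bereavement Leave — status part-time ✗ (requires full-time) → not eligible.
Vision Plan — service 782 days ≥ 2 months (≈60 days) ✓; site Denver ✗ (not Dayton, Raleigh, or Porto) → not eligible.
Life Insurance — rating 1 < 3 ✗ → not eligible.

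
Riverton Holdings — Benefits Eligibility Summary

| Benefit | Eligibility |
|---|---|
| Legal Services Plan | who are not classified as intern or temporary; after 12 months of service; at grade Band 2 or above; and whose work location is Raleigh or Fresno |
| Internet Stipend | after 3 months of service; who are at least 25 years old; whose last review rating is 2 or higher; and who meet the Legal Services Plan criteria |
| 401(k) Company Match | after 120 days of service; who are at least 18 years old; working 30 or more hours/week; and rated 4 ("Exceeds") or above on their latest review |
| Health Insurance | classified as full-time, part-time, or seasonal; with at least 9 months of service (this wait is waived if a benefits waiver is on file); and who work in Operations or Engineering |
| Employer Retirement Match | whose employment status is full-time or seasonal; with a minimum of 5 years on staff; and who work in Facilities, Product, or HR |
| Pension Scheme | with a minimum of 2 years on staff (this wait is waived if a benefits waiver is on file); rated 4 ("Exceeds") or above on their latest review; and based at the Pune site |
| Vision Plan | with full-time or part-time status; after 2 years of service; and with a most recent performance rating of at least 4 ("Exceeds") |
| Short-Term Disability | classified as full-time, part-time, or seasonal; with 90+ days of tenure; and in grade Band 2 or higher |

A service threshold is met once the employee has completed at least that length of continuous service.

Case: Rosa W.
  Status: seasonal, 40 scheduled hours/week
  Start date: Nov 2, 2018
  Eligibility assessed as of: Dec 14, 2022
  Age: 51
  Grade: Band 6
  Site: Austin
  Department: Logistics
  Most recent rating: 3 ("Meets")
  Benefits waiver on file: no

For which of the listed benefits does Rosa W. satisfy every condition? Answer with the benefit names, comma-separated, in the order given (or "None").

Short-Term Disability

Service from Nov 2, 2018 to Dec 14, 2022: 1503 days.
Legal Services Plan — status seasonal ✓ (not excluded); service 1503 days ≥ 12 months (≈360 days) ✓; grade Band 6 ≥ Band 2 ✓; site Austin ✗ (not Raleigh or Fresno) → not eligible.
Internet Stipend — service 1503 days ≥ 3 months (≈90 days) ✓; age 51 ≥ 25 ✓; rating 3 ≥ 2 ✓; not eligible for Legal Services Plan ✗ → not eligible.
401(k) Company Match — service 1503 days ≥ 120 days ✓; age 51 ≥ 18 ✓; 40 hrs/wk ≥ 30 ✓; rating 3 < 4 ✗ → not eligible.
Health Insurance — status seasonal ✓; no waiver, service 1503 days ≥ 9 months (≈270 days) ✓; dept Logistics ✗ → not eligible.
Employer Retirement Match — status seasonal ✓; service 1503 days < 5 years (≈1825 days) ✗ → not eligible.
Pension Scheme — no waiver, service 1503 days ≥ 2 years (≈730 days) ✓; rating 3 < 4 ✗ → not eligible.
Vision Plan — status seasonal ✗ (requires full-time or part-time) → not eligible.
Short-Term Disability — status seasonal ✓; service 1503 days ≥ 90 days ✓; grade Band 6 ≥ Band 2 ✓ → eligible.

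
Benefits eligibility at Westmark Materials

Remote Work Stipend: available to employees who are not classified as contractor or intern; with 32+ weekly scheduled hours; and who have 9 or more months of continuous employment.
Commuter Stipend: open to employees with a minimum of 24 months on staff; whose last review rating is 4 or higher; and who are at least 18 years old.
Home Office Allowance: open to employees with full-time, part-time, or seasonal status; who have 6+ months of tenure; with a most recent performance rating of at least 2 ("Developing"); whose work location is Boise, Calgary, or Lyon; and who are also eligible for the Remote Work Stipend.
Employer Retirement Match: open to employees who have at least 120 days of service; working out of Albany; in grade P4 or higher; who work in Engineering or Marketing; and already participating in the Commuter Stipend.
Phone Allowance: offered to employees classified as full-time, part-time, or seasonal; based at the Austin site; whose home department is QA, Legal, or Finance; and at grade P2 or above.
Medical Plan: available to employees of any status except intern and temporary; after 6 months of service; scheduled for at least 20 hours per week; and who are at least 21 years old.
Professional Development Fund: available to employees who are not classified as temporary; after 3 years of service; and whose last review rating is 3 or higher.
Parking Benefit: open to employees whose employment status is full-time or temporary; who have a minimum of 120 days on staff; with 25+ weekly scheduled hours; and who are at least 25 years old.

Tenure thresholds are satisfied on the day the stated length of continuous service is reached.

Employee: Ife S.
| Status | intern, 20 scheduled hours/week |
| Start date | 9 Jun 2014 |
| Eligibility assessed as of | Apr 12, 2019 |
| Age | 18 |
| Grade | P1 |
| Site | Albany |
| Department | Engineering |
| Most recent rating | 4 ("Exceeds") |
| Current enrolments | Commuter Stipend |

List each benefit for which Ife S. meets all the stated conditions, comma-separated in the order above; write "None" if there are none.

Commuter Stipend, Professional Development Fund

Service from 9 Jun 2014 to Apr 12, 2019: 1768 days.
Remote Work Stipend — status intern ✗ (excluded) → not eligible.
Commuter Stipend — service 1768 days ≥ 24 months (≈720 days) ✓; rating 4 ≥ 4 ✓; age 18 ≥ 18 ✓ → eligible.
Home Office Allowance — status intern ✗ (requires full-time, part-time, or seasonal) → not eligible.
Employer Retirement Match — service 1768 days ≥ 120 days ✓; site Albany ✓; grade P1 < P4 ✗ → not eligible.
Phone Allowance — status intern ✗ (requires full-time, part-time, or seasonal) → not eligible.
Medical Plan — status intern ✗ (excluded) → not eligible.
Professional Development Fund — status intern ✓ (not excluded); service 1768 days ≥ 3 years (≈1095 days) ✓; rating 4 ≥ 3 ✓ → eligible.
Parking Benefit — status intern ✗ (requires full-time or temporary) → not eligible.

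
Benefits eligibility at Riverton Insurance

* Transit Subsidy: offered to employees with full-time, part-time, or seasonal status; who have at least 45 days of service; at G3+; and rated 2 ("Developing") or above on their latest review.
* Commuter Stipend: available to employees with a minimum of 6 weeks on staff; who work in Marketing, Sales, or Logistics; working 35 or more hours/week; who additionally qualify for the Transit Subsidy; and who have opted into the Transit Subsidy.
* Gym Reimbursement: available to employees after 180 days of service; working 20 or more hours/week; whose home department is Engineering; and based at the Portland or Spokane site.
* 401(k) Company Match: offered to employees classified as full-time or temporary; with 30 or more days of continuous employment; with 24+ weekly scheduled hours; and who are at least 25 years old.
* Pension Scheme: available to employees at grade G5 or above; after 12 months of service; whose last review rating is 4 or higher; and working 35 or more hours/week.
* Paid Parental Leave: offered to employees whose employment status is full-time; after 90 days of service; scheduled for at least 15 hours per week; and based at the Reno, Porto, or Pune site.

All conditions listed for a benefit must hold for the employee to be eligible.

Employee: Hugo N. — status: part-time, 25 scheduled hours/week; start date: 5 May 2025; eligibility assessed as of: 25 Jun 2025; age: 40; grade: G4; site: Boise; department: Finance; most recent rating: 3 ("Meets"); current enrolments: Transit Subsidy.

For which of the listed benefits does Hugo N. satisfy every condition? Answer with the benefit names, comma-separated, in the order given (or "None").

Transit Subsidy

Service from 5 May 2025 to 25 Jun 2025: 51 days.
Transit Subsidy — status part-time ✓; service 51 days ≥ 45 days ✓; grade G4 ≥ G3 ✓; rating 3 ≥ 2 ✓ → eligible.
Commuter Stipend — service 51 days ≥ 6 weeks (≈42 days) ✓; dept Finance ✗ → not eligible.
Gym Reimbursement — service 51 days < 180 days ✗ → not eligible.
401(k) Company Match — status part-time ✗ (requires full-time or temporary) → not eligible.
Pension Scheme — grade G4 < G5 ✗ → not eligible.
Paid Parental Leave — status part-time ✗ (requires full-time) → not eligible.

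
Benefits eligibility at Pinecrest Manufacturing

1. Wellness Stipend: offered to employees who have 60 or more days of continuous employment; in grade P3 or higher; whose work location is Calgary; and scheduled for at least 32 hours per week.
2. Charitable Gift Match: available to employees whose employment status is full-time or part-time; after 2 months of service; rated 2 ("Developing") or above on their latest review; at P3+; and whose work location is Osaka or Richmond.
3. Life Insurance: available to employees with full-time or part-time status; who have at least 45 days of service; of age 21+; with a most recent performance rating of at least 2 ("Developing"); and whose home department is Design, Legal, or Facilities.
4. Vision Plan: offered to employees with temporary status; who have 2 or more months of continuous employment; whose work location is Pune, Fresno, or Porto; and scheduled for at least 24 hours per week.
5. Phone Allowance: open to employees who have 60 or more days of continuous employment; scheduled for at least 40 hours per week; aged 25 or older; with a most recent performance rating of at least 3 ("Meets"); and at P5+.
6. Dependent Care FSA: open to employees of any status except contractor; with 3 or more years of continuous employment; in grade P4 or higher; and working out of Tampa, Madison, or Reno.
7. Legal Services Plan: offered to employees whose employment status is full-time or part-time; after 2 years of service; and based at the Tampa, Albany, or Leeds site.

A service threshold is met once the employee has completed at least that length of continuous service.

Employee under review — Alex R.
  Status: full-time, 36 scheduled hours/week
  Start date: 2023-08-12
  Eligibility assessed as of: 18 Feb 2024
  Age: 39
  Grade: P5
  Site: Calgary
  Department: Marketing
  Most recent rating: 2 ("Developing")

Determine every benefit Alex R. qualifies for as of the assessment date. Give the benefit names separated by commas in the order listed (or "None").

Wellness Stipend

Service from 2023-08-12 to 18 Feb 2024: 190 days.
Wellness Stipend — service 190 days ≥ 60 days ✓; grade P5 ≥ P3 ✓; site Calgary ✓; 36 hrs/wk ≥ 32 ✓ → eligible.
Charitable Gift Match — status full-time ✓; service 190 days ≥ 2 months (≈60 days) ✓; rating 2 ≥ 2 ✓; grade P5 ≥ P3 ✓; site Calgary ✗ (not Osaka or Richmond) → not eligible.
Life Insurance — status full-time ✓; service 190 days ≥ 45 days ✓; age 39 ≥ 21 ✓; rating 2 ≥ 2 ✓; dept Marketing ✗ → not eligible.
Vision Plan — status full-time ✗ (requires temporary) → not eligible.
Phone Allowance — service 190 days ≥ 60 days ✓; 36 hrs/wk < 40 ✗ → not eligible.
Dependent Care FSA — status full-time ✓ (not excluded); service 190 days < 3 years (≈1095 days) ✗ → not eligible.
Legal Services Plan — status full-time ✓; service 190 days < 2 years (≈730 days) ✗ → not eligible.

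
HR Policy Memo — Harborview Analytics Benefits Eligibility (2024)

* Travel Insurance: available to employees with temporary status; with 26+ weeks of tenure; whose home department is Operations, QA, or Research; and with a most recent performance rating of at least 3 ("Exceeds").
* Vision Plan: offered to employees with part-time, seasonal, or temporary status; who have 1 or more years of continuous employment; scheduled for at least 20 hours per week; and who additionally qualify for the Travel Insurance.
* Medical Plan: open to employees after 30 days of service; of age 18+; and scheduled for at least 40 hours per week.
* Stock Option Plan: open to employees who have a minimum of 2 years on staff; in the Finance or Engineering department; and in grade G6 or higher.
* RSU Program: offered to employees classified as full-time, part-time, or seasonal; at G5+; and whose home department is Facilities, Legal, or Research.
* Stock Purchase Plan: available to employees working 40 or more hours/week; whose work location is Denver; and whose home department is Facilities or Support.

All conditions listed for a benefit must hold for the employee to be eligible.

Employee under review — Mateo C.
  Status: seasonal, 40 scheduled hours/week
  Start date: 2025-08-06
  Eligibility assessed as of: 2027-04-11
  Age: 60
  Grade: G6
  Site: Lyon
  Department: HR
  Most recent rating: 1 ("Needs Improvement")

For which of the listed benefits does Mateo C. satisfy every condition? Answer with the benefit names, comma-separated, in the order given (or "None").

Medical Plan

Service from 2025-08-06 to 2027-04-11: 613 days.
Travel Insurance — status seasonal ✗ (requires temporary) → not eligible.
Vision Plan — status seasonal ✓; service 613 days ≥ 1 year (≈365 days) ✓; 40 hrs/wk ≥ 20 ✓; not eligible for Travel Insurance ✗ → not eligible.
Medical Plan — service 613 days ≥ 30 days ✓; age 60 ≥ 18 ✓; 40 hrs/wk ≥ 40 ✓ → eligible.
Stock Option Plan — service 613 days < 2 years (≈730 days) ✗ → not eligible.
RSU Program — status seasonal ✓; grade G6 ≥ G5 ✓; dept HR ✗ → not eligible.
Stock Purchase Plan — 40 hrs/wk ≥ 40 ✓; site Lyon ✗ (not Denver) → not eligible.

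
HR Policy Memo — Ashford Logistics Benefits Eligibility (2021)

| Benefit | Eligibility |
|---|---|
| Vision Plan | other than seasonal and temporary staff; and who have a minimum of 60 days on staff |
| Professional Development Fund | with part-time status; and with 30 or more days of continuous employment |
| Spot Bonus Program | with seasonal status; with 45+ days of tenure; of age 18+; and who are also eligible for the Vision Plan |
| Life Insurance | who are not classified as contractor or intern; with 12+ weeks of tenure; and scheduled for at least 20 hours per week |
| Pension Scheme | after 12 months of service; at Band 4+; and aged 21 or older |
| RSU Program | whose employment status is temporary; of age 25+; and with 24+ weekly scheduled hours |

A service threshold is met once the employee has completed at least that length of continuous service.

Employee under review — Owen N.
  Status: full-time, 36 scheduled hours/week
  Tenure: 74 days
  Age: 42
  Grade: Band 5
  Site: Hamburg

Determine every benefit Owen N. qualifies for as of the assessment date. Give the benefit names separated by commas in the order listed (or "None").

Vision Plan

Vision Plan — status full-time ✓ (not excluded); service 74 days ≥ 60 days ✓ → eligible.
Professional Development Fund — status full-time ✗ (requires part-time) → not eligible.
Spot Bonus Program — status full-time ✗ (requires seasonal) → not eligible.
Life Insurance — status full-time ✓ (not excluded); service 74 days < 12 weeks (≈84 days) ✗ → not eligible.
Pension Scheme — service 74 days < 12 months (≈360 days) ✗ → not eligible.
RSU Program — status full-time ✗ (requires temporary) → not eligible.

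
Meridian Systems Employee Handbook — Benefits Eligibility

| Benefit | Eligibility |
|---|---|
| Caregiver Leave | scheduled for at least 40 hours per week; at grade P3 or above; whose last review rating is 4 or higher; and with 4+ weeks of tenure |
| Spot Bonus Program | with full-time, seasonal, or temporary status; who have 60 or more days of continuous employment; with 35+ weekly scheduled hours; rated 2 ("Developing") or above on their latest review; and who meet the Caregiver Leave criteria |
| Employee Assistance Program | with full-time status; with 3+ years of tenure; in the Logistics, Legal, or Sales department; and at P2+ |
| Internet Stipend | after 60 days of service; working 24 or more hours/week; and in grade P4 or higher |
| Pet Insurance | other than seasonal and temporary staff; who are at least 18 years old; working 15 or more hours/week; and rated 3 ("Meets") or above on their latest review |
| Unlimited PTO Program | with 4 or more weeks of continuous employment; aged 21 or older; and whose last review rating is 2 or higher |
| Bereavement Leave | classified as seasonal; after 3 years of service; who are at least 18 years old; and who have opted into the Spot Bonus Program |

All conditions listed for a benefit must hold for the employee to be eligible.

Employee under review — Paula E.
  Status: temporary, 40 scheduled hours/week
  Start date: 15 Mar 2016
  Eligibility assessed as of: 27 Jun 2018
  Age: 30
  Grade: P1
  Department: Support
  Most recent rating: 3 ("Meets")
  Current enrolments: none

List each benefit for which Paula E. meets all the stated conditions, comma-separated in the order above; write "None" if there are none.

Unlimited PTO Program

Service from 15 Mar 2016 to 27 Jun 2018: 834 days.
Caregiver Leave — 40 hrs/wk ≥ 40 ✓; grade P1 < P3 ✗ → not eligible.
Spot Bonus Program — status temporary ✓; service 834 days ≥ 60 days ✓; 40 hrs/wk ≥ 35 ✓; rating 3 ≥ 2 ✓; not eligible for Caregiver Leave ✗ → not eligible.
Employee Assistance Program — status temporary ✗ (requires full-time) → not eligible.
Internet Stipend — service 834 days ≥ 60 days ✓; 40 hrs/wk ≥ 24 ✓; grade P1 < P4 ✗ → not eligible.
Pet Insurance — status temporary ✗ (excluded) → not eligible.
Unlimited PTO Program — service 834 days ≥ 4 weeks (≈28 days) ✓; age 30 ≥ 21 ✓; rating 3 ≥ 2 ✓ → eligible.
Bereavement Leave — status temporary ✗ (requires seasonal) → not eligible.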